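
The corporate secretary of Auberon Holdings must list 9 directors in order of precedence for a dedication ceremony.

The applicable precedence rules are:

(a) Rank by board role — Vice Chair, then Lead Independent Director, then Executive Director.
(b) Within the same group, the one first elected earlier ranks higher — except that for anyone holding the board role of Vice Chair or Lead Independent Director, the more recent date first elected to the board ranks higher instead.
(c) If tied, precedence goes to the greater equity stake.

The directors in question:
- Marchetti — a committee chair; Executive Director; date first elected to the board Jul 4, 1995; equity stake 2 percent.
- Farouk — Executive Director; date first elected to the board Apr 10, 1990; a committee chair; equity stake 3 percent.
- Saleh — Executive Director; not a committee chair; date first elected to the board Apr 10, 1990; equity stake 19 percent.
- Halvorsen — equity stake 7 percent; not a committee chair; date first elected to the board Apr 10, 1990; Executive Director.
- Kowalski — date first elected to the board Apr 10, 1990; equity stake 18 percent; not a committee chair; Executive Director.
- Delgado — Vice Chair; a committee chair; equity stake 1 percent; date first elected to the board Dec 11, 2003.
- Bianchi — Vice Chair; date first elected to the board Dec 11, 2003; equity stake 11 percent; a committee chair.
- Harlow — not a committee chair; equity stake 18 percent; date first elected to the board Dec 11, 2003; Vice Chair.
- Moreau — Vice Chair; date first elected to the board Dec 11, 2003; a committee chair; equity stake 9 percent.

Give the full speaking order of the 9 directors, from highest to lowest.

By board role: Harlow, Bianchi, Moreau and Delgado (Vice Chair); then Saleh, Kowalski, Halvorsen, Farouk and Marchetti (Executive Director).
Harlow, Bianchi, Moreau and Delgado all have date first elected to the board Dec 11, 2003, so the next rule applies.
Among Harlow, Bianchi, Moreau and Delgado, by equity stake (higher first): Harlow (18 percent) before Bianchi (11 percent) before Moreau (9 percent) before Delgado (1 percent).
Among Saleh, Kowalski, Halvorsen, Farouk and Marchetti, by date first elected to the board (earlier first): Saleh, Kowalski, Halvorsen and Farouk (Apr 10, 1990) before Marchetti (Jul 4, 1995).
Among Saleh, Kowalski, Halvorsen and Farouk, by equity stake (higher first): Saleh (19 percent) before Kowalski (18 percent) before Halvorsen (7 percent) before Farouk (3 percent).
Full order: Harlow, Bianchi, Moreau, Delgado, Saleh, Kowalski, Halvorsen, Farouk, Marchetti.

Harlow, Bianchi, Moreau, Delgado, Saleh, Kowalski, Halvorsen, Farouk, Marchetti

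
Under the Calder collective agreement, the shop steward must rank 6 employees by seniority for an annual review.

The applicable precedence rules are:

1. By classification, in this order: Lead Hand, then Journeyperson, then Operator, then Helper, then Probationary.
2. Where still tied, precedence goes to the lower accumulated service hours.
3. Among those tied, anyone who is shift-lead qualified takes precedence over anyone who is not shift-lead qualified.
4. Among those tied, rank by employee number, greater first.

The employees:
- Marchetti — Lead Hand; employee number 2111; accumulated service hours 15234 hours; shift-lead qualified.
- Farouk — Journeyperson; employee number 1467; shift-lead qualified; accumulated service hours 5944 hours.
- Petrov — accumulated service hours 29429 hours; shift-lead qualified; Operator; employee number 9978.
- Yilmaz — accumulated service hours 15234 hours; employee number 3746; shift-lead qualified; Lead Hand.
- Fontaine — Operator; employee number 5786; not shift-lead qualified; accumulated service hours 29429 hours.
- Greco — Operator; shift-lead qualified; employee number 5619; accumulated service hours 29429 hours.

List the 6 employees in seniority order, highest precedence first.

Yilmaz, Marchetti, Farouk, Petrov, Greco, Fontaine

By classification: Yilmaz and Marchetti (Lead Hand); then Farouk (Journeyperson); then Petrov, Greco and Fontaine (Operator).
Yilmaz and Marchetti both have accumulated service hours 15234 hours, so the next rule applies.
Yilmaz and Marchetti are each shift-lead qualified, so the next rule applies.
Among Yilmaz and Marchetti, by employee number (higher first): Yilmaz (3746) before Marchetti (2111).
Petrov, Greco and Fontaine all have accumulated service hours 29429 hours, so the next rule applies.
Among Petrov, Greco and Fontaine, shift-lead qualified before not shift-lead qualified: Petrov and Greco (shift-lead qualified) before Fontaine (not shift-lead qualified).
Among Petrov and Greco, by employee number (higher first): Petrov (9978) before Greco (5619).
Full order: Yilmaz, Marchetti, Farouk, Petrov, Greco, Fontaine.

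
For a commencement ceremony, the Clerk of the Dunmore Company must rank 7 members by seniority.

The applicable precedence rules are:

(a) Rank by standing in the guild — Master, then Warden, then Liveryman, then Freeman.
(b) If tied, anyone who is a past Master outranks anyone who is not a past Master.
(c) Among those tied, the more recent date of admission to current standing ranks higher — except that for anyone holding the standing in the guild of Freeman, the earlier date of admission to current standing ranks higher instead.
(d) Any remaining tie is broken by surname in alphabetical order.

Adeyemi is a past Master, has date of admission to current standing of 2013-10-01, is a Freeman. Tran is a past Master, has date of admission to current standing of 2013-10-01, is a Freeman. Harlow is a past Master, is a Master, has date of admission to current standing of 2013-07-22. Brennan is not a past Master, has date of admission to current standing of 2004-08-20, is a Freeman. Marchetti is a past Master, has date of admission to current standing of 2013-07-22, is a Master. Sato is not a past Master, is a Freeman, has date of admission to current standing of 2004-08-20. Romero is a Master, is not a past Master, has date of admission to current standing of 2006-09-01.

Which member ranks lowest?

Sato

By standing in the guild: Harlow, Marchetti and Romero (Master); then Adeyemi, Tran, Brennan and Sato (Freeman).
Among Harlow, Marchetti and Romero, a past Master before not a past Master: Harlow and Marchetti (a past Master) before Romero (not a past Master).
Harlow and Marchetti both have date of admission to current standing 2013-07-22, so the next rule applies.
Among Harlow and Marchetti, alphabetically by surname: Harlow before Marchetti.
Among Adeyemi, Tran, Brennan and Sato, a past Master before not a past Master: Adeyemi and Tran (a past Master) before Brennan and Sato (not a past Master).
Adeyemi and Tran both have date of admission to current standing 2013-10-01, so the next rule applies.
Among Adeyemi and Tran, alphabetically by surname: Adeyemi before Tran.
Brennan and Sato both have date of admission to current standing 2004-08-20, so the next rule applies.
Among Brennan and Sato, alphabetically by surname: Brennan before Sato.
Order: Harlow, Marchetti, Romero, Adeyemi, Tran, Brennan, Sato.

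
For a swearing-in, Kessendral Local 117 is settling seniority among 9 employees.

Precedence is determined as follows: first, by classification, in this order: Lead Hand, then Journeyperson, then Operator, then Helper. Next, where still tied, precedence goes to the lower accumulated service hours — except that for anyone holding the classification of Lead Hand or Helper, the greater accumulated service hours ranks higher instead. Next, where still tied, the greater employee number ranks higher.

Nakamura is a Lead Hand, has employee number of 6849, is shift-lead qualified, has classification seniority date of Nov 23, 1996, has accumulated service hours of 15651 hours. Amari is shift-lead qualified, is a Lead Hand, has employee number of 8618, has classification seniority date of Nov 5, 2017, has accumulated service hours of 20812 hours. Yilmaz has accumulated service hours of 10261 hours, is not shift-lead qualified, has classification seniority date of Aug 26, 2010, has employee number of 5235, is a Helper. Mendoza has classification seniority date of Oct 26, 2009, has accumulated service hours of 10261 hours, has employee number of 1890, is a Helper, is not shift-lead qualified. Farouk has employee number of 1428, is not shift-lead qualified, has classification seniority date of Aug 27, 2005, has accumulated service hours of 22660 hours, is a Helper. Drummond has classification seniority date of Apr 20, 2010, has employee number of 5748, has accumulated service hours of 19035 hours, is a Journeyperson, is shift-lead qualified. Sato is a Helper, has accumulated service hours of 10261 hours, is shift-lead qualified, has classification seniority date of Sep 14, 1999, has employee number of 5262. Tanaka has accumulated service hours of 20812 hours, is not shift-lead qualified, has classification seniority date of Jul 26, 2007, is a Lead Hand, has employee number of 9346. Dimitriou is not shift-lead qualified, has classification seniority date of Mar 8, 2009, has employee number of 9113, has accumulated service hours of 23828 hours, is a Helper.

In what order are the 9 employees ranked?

By classification: Tanaka, Amari and Nakamura (Lead Hand); then Drummond (Journeyperson); then Dimitriou, Farouk, Sato, Yilmaz and Mendoza (Helper).
Among Tanaka, Amari and Nakamura, by accumulated service hours (higher first) (reversed rule for this group): Tanaka and Amari (20812 hours) before Nakamura (15651 hours).
Among Tanaka and Amari, by employee number (higher first): Tanaka (9346) before Amari (8618).
Among Dimitriou, Farouk, Sato, Yilmaz and Mendoza, by accumulated service hours (higher first) (reversed rule for this group): Dimitriou (23828 hours) before Farouk (22660 hours) before Sato, Yilmaz and Mendoza (10261 hours).
Among Sato, Yilmaz and Mendoza, by employee number (higher first): Sato (5262) before Yilmaz (5235) before Mendoza (1890).
Full order: Tanaka, Amari, Nakamura, Drummond, Dimitriou, Farouk, Sato, Yilmaz, Mendoza.

Tanaka, Amari, Nakamura, Drummond, Dimitriou, Farouk, Sato, Yilmaz, Mendoza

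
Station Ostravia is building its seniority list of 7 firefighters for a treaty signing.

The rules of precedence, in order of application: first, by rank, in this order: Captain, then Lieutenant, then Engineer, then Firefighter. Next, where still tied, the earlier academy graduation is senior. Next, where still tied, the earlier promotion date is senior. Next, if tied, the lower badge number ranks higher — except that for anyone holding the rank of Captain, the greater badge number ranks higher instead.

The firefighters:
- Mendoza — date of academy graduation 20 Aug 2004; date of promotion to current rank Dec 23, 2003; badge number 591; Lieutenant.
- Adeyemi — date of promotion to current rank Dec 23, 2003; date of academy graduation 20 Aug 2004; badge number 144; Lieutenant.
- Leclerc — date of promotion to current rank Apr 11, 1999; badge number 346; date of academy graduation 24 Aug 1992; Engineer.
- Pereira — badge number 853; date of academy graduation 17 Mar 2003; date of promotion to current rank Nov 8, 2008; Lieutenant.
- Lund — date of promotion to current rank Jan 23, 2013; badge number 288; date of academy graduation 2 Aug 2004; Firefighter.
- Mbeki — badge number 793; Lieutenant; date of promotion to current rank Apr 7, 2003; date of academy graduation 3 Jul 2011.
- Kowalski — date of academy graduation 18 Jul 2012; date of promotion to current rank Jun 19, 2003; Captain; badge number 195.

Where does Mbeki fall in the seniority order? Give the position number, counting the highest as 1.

5

By rank: Kowalski (Captain); then Pereira, Adeyemi, Mendoza and Mbeki (Lieutenant); then Leclerc (Engineer); then Lund (Firefighter).
Among Pereira, Adeyemi, Mendoza and Mbeki, by date of academy graduation (earlier first): Pereira (17 Mar 2003) before Adeyemi and Mendoza (20 Aug 2004) before Mbeki (3 Jul 2011).
Adeyemi and Mendoza both have date of promotion to current rank Dec 23, 2003, so the next rule applies.
Among Adeyemi and Mendoza, by badge number (lower first): Adeyemi (144) before Mendoza (591).
Order: Kowalski, Pereira, Adeyemi, Mendoza, Mbeki, Leclerc, Lund. So position 5.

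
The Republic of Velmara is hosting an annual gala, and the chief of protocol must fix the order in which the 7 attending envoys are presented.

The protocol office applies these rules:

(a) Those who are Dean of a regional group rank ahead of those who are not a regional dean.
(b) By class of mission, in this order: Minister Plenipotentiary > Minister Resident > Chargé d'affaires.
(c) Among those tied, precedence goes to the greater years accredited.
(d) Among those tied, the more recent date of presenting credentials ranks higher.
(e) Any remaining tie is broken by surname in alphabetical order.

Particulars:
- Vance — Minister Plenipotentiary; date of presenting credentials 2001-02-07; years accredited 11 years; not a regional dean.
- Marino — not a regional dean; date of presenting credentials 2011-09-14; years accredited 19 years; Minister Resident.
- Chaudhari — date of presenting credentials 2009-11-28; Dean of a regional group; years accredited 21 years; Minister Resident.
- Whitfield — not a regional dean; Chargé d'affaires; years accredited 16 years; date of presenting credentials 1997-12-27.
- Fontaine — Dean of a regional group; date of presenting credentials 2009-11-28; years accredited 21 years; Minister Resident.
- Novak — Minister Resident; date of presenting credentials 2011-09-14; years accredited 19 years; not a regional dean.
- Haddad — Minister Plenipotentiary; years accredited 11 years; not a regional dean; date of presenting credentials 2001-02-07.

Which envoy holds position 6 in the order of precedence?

By the first rule: Chaudhari and Fontaine (both Dean of a regional group); then Haddad, Vance, Marino, Novak and Whitfield (each not a regional dean).
Chaudhari and Fontaine are each Minister Resident, so the next rule applies.
Chaudhari and Fontaine both have years accredited 21 years, so the next rule applies.
Chaudhari and Fontaine both have date of presenting credentials 2009-11-28, so the next rule applies.
Among Chaudhari and Fontaine, alphabetically by surname: Chaudhari before Fontaine.
Among Haddad, Vance, Marino, Novak and Whitfield, by class of mission: Haddad and Vance (Minister Plenipotentiary) before Marino and Novak (Minister Resident) before Whitfield (Chargé d'affaires).
Haddad and Vance both have years accredited 11 years, so the next rule applies.
Haddad and Vance both have date of presenting credentials 2001-02-07, so the next rule applies.
Among Haddad and Vance, alphabetically by surname: Haddad before Vance.
Marino and Novak both have years accredited 19 years, so the next rule applies.
Marino and Novak both have date of presenting credentials 2011-09-14, so the next rule applies.
Among Marino and Novak, alphabetically by surname: Marino before Novak.
Order: Chaudhari, Fontaine, Haddad, Vance, Marino, Novak, Whitfield.

Novak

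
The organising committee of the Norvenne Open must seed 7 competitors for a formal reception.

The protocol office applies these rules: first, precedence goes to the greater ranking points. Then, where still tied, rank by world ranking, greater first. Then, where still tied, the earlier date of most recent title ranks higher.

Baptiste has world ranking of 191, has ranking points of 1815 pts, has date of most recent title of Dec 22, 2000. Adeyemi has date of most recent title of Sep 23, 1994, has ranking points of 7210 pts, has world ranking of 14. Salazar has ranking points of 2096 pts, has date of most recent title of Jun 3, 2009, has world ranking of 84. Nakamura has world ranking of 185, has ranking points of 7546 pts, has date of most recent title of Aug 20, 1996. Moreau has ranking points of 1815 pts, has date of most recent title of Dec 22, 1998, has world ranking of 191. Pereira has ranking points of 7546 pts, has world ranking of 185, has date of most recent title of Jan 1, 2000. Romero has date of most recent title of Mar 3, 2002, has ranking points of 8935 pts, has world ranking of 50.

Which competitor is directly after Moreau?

By ranking points (higher first): Romero (8935 pts); then Nakamura and Pereira (both 7546 pts); then Adeyemi (7210 pts); then Salazar (2096 pts); then Moreau and Baptiste (both 1815 pts).
Nakamura and Pereira both have world ranking 185, so the next rule applies.
Among Nakamura and Pereira, by date of most recent title (earlier first): Nakamura (Aug 20, 1996) before Pereira (Jan 1, 2000).
Moreau and Baptiste both have world ranking 191, so the next rule applies.
Among Moreau and Baptiste, by date of most recent title (earlier first): Moreau (Dec 22, 1998) before Baptiste (Dec 22, 2000).
Order: Romero, Nakamura, Pereira, Adeyemi, Salazar, Moreau, Baptiste.

Baptiste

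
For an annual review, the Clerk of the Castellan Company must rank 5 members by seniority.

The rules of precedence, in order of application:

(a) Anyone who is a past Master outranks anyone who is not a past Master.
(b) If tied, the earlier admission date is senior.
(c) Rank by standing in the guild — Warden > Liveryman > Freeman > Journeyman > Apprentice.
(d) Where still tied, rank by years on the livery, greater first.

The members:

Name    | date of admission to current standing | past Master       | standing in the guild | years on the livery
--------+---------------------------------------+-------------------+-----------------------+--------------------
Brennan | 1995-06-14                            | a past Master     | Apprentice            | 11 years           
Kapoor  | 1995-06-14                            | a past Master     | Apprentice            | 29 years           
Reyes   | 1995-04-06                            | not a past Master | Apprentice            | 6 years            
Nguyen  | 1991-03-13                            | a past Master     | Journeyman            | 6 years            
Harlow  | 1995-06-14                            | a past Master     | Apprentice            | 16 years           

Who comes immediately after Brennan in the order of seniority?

By the first rule: Nguyen, Kapoor, Harlow and Brennan (each a past Master); then Reyes (not a past Master).
Among Nguyen, Kapoor, Harlow and Brennan, by date of admission to current standing (earlier first): Nguyen (1991-03-13) before Kapoor, Harlow and Brennan (1995-06-14).
Kapoor, Harlow and Brennan are each Apprentice, so the next rule applies.
Among Kapoor, Harlow and Brennan, by years on the livery (higher first): Kapoor (29 years) before Harlow (16 years) before Brennan (11 years).
Order: Nguyen, Kapoor, Harlow, Brennan, Reyes.

Reyes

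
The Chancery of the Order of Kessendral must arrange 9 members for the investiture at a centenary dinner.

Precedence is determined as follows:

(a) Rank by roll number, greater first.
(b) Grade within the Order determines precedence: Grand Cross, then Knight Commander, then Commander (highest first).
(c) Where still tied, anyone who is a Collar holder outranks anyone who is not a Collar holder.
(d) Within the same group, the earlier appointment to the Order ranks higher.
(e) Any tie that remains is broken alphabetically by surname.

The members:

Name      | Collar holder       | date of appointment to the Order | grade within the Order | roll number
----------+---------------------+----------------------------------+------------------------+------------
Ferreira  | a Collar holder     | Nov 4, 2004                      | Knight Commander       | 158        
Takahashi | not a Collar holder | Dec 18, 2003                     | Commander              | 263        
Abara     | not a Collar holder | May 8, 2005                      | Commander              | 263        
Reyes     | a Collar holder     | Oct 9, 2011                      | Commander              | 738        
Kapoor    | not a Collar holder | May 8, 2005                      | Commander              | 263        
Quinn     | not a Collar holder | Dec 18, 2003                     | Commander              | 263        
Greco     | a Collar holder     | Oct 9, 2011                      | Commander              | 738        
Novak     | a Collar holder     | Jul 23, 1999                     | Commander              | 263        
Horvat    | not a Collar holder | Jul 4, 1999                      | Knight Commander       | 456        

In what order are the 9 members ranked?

Greco, Reyes, Horvat, Novak, Quinn, Takahashi, Abara, Kapoor, Ferreira

By roll number (higher first): Greco and Reyes (both 738); then Horvat (456); then Novak, Quinn, Takahashi, Abara and Kapoor (each 263); then Ferreira (158).
Greco and Reyes are each Commander, so the next rule applies.
Greco and Reyes are each a Collar holder, so the next rule applies.
Greco and Reyes both have date of appointment to the Order Oct 9, 2011, so the next rule applies.
Among Greco and Reyes, alphabetically by surname: Greco before Reyes.
Novak, Quinn, Takahashi, Abara and Kapoor are each Commander, so the next rule applies.
Among Novak, Quinn, Takahashi, Abara and Kapoor, a Collar holder before not a Collar holder: Novak (a Collar holder) before Quinn, Takahashi, Abara and Kapoor (not a Collar holder).
Among Quinn, Takahashi, Abara and Kapoor, by date of appointment to the Order (earlier first): Quinn and Takahashi (Dec 18, 2003) before Abara and Kapoor (May 8, 2005).
Among Quinn and Takahashi, alphabetically by surname: Quinn before Takahashi.
Among Abara and Kapoor, alphabetically by surname: Abara before Kapoor.
Full order: Greco, Reyes, Horvat, Novak, Quinn, Takahashi, Abara, Kapoor, Ferreira.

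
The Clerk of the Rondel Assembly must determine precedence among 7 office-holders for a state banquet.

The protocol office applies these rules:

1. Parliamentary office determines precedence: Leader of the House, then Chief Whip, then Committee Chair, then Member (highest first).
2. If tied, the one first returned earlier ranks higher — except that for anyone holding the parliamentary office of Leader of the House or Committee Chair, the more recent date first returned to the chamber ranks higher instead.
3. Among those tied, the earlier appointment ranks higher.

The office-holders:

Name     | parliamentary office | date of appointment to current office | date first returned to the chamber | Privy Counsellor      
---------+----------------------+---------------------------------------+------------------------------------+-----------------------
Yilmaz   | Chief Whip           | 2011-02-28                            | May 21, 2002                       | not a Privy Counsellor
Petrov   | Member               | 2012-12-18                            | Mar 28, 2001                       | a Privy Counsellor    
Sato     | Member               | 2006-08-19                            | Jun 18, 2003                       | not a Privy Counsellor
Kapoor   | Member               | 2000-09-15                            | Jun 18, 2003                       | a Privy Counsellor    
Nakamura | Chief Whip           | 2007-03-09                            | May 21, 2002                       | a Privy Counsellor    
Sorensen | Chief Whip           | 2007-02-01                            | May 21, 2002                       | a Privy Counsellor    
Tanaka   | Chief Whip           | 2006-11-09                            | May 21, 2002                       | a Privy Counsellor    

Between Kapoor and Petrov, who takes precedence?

Petrov

By parliamentary office: Tanaka, Sorensen, Nakamura and Yilmaz (Chief Whip); then Petrov, Kapoor and Sato (Member).
Tanaka, Sorensen, Nakamura and Yilmaz all have date first returned to the chamber May 21, 2002, so the next rule applies.
Among Tanaka, Sorensen, Nakamura and Yilmaz, by date of appointment to current office (earlier first): Tanaka (2006-11-09) before Sorensen (2007-02-01) before Nakamura (2007-03-09) before Yilmaz (2011-02-28).
Among Petrov, Kapoor and Sato, by date first returned to the chamber (earlier first): Petrov (Mar 28, 2001) before Kapoor and Sato (Jun 18, 2003).
Among Kapoor and Sato, by date of appointment to current office (earlier first): Kapoor (2000-09-15) before Sato (2006-08-19).
So Petrov takes precedence.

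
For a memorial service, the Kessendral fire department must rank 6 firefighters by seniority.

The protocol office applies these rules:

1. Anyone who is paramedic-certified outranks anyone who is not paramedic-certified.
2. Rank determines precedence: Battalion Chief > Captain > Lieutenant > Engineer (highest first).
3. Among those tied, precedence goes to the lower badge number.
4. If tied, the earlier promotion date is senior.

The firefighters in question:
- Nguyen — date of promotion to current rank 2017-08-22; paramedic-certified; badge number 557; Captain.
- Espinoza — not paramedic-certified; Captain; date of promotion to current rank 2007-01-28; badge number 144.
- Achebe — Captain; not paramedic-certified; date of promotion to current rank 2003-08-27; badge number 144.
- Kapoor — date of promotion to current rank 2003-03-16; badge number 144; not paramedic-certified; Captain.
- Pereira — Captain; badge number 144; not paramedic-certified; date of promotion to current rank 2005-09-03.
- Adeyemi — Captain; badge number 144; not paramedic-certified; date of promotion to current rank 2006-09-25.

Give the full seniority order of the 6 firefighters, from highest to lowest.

By the first rule: Nguyen (paramedic-certified); then Kapoor, Achebe, Pereira, Adeyemi and Espinoza (each not paramedic-certified).
Kapoor, Achebe, Pereira, Adeyemi and Espinoza are each Captain, so the next rule applies.
Kapoor, Achebe, Pereira, Adeyemi and Espinoza all have badge number 144, so the next rule applies.
Among Kapoor, Achebe, Pereira, Adeyemi and Espinoza, by date of promotion to current rank (earlier first): Kapoor (2003-03-16) before Achebe (2003-08-27) before Pereira (2005-09-03) before Adeyemi (2006-09-25) before Espinoza (2007-01-28).
Full order: Nguyen, Kapoor, Achebe, Pereira, Adeyemi, Espinoza.

Nguyen, Kapoor, Achebe, Pereira, Adeyemi, Espinoza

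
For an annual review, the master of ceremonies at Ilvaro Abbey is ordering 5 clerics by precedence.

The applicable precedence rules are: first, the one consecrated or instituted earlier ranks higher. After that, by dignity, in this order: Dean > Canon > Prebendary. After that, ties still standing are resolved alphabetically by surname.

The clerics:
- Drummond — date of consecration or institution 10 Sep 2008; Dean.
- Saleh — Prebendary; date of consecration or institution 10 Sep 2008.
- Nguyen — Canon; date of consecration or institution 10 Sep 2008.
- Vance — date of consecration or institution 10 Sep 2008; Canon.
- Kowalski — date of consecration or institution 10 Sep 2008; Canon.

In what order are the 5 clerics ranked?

By date of consecration or institution (earlier first): Drummond, Kowalski, Nguyen, Vance and Saleh (each 10 Sep 2008).
Among Drummond, Kowalski, Nguyen, Vance and Saleh, by dignity: Drummond (Dean) before Kowalski, Nguyen and Vance (Canon) before Saleh (Prebendary).
Among Kowalski, Nguyen and Vance, alphabetically by surname: Kowalski before Nguyen before Vance.
Full order: Drummond, Kowalski, Nguyen, Vance, Saleh.

Drummond, Kowalski, Nguyen, Vance, Saleh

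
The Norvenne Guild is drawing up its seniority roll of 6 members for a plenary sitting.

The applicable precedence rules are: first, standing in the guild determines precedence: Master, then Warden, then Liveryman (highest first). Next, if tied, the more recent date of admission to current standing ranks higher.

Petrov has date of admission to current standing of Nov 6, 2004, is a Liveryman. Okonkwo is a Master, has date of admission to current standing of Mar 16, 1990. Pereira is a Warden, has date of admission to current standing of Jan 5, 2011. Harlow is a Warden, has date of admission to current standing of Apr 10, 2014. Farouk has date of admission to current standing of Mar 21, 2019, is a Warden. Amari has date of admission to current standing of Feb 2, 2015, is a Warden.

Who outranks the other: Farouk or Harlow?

Farouk

By standing in the guild: Okonkwo (Master); then Farouk, Amari, Harlow and Pereira (Warden); then Petrov (Liveryman).
Among Farouk, Amari, Harlow and Pereira, by date of admission to current standing (later first): Farouk (Mar 21, 2019) before Amari (Feb 2, 2015) before Harlow (Apr 10, 2014) before Pereira (Jan 5, 2011).
So Farouk takes precedence.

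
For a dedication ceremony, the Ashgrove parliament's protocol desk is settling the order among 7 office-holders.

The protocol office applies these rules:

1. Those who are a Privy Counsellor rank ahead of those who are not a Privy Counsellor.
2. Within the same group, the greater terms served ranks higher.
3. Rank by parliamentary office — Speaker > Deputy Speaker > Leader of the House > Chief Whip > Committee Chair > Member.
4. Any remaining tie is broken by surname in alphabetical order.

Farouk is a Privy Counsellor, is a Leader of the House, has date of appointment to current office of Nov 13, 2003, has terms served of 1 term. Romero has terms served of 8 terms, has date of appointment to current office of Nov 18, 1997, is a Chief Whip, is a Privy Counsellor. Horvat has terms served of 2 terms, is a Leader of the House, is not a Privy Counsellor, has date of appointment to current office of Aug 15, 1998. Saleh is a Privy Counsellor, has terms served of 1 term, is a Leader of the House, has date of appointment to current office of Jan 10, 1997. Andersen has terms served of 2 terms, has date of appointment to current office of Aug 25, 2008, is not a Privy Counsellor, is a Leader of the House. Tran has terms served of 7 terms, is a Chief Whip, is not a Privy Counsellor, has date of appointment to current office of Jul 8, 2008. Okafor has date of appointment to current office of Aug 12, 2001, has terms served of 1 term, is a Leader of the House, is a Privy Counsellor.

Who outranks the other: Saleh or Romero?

By the first rule: Romero, Farouk, Okafor and Saleh (each a Privy Counsellor); then Tran, Andersen and Horvat (each not a Privy Counsellor).
Among Romero, Farouk, Okafor and Saleh, by terms served (higher first): Romero (8 terms) before Farouk, Okafor and Saleh (1 term).
Farouk, Okafor and Saleh are each Leader of the House, so the next rule applies.
Among Farouk, Okafor and Saleh, alphabetically by surname: Farouk before Okafor before Saleh.
Among Tran, Andersen and Horvat, by terms served (higher first): Tran (7 terms) before Andersen and Horvat (2 terms).
Andersen and Horvat are each Leader of the House, so the next rule applies.
Among Andersen and Horvat, alphabetically by surname: Andersen before Horvat.
So Romero takes precedence.

Romero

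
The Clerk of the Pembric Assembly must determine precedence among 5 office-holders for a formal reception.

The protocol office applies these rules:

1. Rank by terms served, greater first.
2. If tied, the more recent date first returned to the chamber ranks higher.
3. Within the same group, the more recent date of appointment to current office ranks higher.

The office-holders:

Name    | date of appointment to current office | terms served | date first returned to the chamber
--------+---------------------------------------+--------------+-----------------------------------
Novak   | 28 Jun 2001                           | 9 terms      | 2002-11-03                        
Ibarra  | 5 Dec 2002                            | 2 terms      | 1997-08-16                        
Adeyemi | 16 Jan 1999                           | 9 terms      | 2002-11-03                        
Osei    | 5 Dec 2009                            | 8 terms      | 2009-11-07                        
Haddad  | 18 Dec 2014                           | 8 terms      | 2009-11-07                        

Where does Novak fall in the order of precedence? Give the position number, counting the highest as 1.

By terms served (higher first): Novak and Adeyemi (both 9 terms); then Haddad and Osei (both 8 terms); then Ibarra (2 terms).
Novak and Adeyemi both have date first returned to the chamber 2002-11-03, so the next rule applies.
Among Novak and Adeyemi, by date of appointment to current office (later first): Novak (28 Jun 2001) before Adeyemi (16 Jan 1999).
Haddad and Osei both have date first returned to the chamber 2009-11-07, so the next rule applies.
Among Haddad and Osei, by date of appointment to current office (later first): Haddad (18 Dec 2014) before Osei (5 Dec 2009).
Order: Novak, Adeyemi, Haddad, Osei, Ibarra. So position 1.

1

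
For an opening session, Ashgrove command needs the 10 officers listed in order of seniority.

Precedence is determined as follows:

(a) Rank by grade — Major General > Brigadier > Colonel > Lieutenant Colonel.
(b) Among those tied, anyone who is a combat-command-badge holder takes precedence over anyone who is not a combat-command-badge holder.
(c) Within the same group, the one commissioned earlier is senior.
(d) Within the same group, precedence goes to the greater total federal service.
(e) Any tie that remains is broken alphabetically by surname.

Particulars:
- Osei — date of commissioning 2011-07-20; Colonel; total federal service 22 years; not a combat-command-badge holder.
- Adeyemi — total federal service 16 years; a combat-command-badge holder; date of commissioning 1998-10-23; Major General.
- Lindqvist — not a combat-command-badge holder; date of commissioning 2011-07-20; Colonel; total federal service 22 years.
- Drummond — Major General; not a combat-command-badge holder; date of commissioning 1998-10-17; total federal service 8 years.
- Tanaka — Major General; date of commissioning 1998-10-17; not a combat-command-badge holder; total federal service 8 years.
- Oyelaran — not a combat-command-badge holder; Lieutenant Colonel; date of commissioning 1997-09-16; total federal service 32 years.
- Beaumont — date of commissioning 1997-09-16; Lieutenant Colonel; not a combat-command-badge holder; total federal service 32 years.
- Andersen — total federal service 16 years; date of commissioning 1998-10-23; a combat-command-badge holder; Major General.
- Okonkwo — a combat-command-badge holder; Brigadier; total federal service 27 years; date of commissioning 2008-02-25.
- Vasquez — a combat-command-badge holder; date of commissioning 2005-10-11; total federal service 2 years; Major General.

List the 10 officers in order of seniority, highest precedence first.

Adeyemi, Andersen, Vasquez, Drummond, Tanaka, Okonkwo, Lindqvist, Osei, Beaumont, Oyelaran

By grade: Adeyemi, Andersen, Vasquez, Drummond and Tanaka (Major General); then Okonkwo (Brigadier); then Lindqvist and Osei (Colonel); then Beaumont and Oyelaran (Lieutenant Colonel).
Among Adeyemi, Andersen, Vasquez, Drummond and Tanaka, a combat-command-badge holder before not a combat-command-badge holder: Adeyemi, Andersen and Vasquez (a combat-command-badge holder) before Drummond and Tanaka (not a combat-command-badge holder).
Among Adeyemi, Andersen and Vasquez, by date of commissioning (earlier first): Adeyemi and Andersen (1998-10-23) before Vasquez (2005-10-11).
Adeyemi and Andersen both have total federal service 16 years, so the next rule applies.
Among Adeyemi and Andersen, alphabetically by surname: Adeyemi before Andersen.
Drummond and Tanaka both have date of commissioning 1998-10-17, so the next rule applies.
Drummond and Tanaka both have total federal service 8 years, so the next rule applies.
Among Drummond and Tanaka, alphabetically by surname: Drummond before Tanaka.
Lindqvist and Osei are each not a combat-command-badge holder, so the next rule applies.
Lindqvist and Osei both have date of commissioning 2011-07-20, so the next rule applies.
Lindqvist and Osei both have total federal service 22 years, so the next rule applies.
Among Lindqvist and Osei, alphabetically by surname: Lindqvist before Osei.
Beaumont and Oyelaran are each not a combat-command-badge holder, so the next rule applies.
Beaumont and Oyelaran both have date of commissioning 1997-09-16, so the next rule applies.
Beaumont and Oyelaran both have total federal service 32 years, so the next rule applies.
Among Beaumont and Oyelaran, alphabetically by surname: Beaumont before Oyelaran.
Full order: Adeyemi, Andersen, Vasquez, Drummond, Tanaka, Okonkwo, Lindqvist, Osei, Beaumont, Oyelaran.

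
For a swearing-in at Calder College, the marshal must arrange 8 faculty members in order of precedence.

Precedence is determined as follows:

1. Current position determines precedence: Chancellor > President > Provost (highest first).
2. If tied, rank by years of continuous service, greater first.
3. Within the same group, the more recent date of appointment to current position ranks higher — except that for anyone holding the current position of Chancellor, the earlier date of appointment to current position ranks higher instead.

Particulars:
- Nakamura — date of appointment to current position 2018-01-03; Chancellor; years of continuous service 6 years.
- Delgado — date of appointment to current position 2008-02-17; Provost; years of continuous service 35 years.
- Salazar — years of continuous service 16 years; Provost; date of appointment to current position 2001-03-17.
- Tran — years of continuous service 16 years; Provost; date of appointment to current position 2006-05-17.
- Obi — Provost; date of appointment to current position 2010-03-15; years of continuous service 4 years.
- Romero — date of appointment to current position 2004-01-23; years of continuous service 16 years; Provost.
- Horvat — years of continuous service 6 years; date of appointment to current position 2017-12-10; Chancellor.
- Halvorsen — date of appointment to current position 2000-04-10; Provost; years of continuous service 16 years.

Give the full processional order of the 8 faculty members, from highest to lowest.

Horvat, Nakamura, Delgado, Tran, Romero, Salazar, Halvorsen, Obi

By current position: Horvat and Nakamura (Chancellor); then Delgado, Tran, Romero, Salazar, Halvorsen and Obi (Provost).
Horvat and Nakamura both have years of continuous service 6 years, so the next rule applies.
Among Horvat and Nakamura, by date of appointment to current position (earlier first) (reversed rule for this group): Horvat (2017-12-10) before Nakamura (2018-01-03).
Among Delgado, Tran, Romero, Salazar, Halvorsen and Obi, by years of continuous service (higher first): Delgado (35 years) before Tran, Romero, Salazar and Halvorsen (16 years) before Obi (4 years).
Among Tran, Romero, Salazar and Halvorsen, by date of appointment to current position (later first): Tran (2006-05-17) before Romero (2004-01-23) before Salazar (2001-03-17) before Halvorsen (2000-04-10).
Full order: Horvat, Nakamura, Delgado, Tran, Romero, Salazar, Halvorsen, Obi.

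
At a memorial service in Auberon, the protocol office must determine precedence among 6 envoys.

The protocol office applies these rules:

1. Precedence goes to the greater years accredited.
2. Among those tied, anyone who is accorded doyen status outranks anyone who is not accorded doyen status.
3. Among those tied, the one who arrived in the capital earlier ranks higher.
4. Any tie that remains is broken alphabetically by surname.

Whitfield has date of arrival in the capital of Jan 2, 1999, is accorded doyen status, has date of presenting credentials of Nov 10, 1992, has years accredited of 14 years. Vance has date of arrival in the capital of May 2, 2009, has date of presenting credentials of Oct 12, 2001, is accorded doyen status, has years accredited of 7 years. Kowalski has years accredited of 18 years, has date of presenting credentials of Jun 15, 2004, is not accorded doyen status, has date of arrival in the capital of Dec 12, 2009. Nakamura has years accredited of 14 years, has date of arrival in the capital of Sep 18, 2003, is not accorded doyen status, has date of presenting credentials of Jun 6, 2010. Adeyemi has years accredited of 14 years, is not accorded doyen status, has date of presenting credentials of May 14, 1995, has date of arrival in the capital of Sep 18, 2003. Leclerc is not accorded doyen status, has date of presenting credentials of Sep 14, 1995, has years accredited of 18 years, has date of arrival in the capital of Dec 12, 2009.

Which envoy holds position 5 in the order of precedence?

Nakamura

By years accredited (higher first): Kowalski and Leclerc (both 18 years); then Whitfield, Adeyemi and Nakamura (each 14 years); then Vance (7 years).
Kowalski and Leclerc are each not accorded doyen status, so the next rule applies.
Kowalski and Leclerc both have date of arrival in the capital Dec 12, 2009, so the next rule applies.
Among Kowalski and Leclerc, alphabetically by surname: Kowalski before Leclerc.
Among Whitfield, Adeyemi and Nakamura, accorded doyen status before not accorded doyen status: Whitfield (accorded doyen status) before Adeyemi and Nakamura (not accorded doyen status).
Adeyemi and Nakamura both have date of arrival in the capital Sep 18, 2003, so the next rule applies.
Among Adeyemi and Nakamura, alphabetically by surname: Adeyemi before Nakamura.
Order: Kowalski, Leclerc, Whitfield, Adeyemi, Nakamura, Vance.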